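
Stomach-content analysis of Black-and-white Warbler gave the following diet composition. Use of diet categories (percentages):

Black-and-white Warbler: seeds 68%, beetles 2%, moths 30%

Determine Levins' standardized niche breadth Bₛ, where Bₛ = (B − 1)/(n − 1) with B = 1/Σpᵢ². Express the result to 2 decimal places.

0.40

Convert percentages to proportions (divide by 100).
Σpᵢ² = 0.68² + 0.02² + 0.30² = 0.4624 + 0.0004 + 0.0900 = 0.5528
B = 1 / 0.5528 = 1.8090
Bₛ = (B − 1)/(n − 1) = (1.8090 − 1)/(3 − 1) = 0.8090/2 = 0.4045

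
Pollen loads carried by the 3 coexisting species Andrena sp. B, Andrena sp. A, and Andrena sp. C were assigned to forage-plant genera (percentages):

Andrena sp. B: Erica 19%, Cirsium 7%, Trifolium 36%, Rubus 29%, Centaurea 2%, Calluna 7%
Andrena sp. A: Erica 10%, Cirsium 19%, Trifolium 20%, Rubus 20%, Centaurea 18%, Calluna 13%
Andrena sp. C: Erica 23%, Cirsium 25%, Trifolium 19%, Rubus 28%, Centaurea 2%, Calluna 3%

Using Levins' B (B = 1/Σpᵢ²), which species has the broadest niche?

Andrena sp. A

Convert percentages to proportions (divide by 100).
Σp_Bᵢ² = 0.19² + 0.07² + 0.36² + 0.29² + 0.02² + 0.07² = 0.0361 + 0.0049 + 0.1296 + 0.0841 + 0.0004 + 0.0049 = 0.2600
B_B = 1 / 0.2600 = 3.8462
Σp_Aᵢ² = 0.10² + 0.19² + 0.20² + 0.20² + 0.18² + 0.13² = 0.0100 + 0.0361 + 0.0400 + 0.0400 + 0.0324 + 0.0169 = 0.1754
B_A = 1 / 0.1754 = 5.7013
Σp_Cᵢ² = 0.23² + 0.25² + 0.19² + 0.28² + 0.02² + 0.03² = 0.0529 + 0.0625 + 0.0361 + 0.0784 + 0.0004 + 0.0009 = 0.2312
B_C = 1 / 0.2312 = 4.3253
Highest B → broadest niche (most generalist): Andrena sp. A (B = 5.70).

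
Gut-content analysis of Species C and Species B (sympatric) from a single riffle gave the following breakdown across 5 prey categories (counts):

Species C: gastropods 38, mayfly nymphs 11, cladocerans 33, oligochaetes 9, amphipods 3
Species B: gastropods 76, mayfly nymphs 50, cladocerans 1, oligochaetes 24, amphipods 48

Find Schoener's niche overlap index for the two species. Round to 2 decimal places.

Proportions for Species C (n=94): 38/94=0.4043, 11/94=0.1170, 33/94=0.3511, 9/94=0.0957, 3/94=0.0319
Proportions for Species B (n=199): 76/199=0.3819, 50/199=0.2513, 1/199=0.0050, 24/199=0.1206, 48/199=0.2412
Σ|p₁ᵢ − p₂ᵢ| = 0.0224 + 0.1343 + 0.3461 + 0.0249 + 0.2093 = 0.7370
D = 1 − ½ × 0.7370 = 1 − 0.36850 = 0.63150

0.63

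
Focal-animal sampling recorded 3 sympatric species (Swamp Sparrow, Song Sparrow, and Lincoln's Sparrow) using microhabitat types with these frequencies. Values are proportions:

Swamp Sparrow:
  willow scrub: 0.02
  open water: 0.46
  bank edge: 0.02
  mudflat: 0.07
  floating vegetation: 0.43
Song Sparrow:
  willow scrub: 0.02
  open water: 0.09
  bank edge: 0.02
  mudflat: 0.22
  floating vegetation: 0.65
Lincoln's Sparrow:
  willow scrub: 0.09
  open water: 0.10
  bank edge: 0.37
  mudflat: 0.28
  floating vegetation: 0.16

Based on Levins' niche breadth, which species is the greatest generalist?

Σp_Swamᵢ² = 0.02² + 0.46² + 0.02² + 0.07² + 0.43² = 0.0004 + 0.2116 + 0.0004 + 0.0049 + 0.1849 = 0.4022
B_Swam = 1 / 0.4022 = 2.4863
Σp_Songᵢ² = 0.02² + 0.09² + 0.02² + 0.22² + 0.65² = 0.0004 + 0.0081 + 0.0004 + 0.0484 + 0.4225 = 0.4798
B_Song = 1 / 0.4798 = 2.0842
Σp_Lincᵢ² = 0.09² + 0.10² + 0.37² + 0.28² + 0.16² = 0.0081 + 0.0100 + 0.1369 + 0.0784 + 0.0256 = 0.2590
B_Linc = 1 / 0.2590 = 3.8610
Highest B → broadest niche (most generalist): Lincoln's Sparrow (B = 3.86).

Lincoln's Sparrow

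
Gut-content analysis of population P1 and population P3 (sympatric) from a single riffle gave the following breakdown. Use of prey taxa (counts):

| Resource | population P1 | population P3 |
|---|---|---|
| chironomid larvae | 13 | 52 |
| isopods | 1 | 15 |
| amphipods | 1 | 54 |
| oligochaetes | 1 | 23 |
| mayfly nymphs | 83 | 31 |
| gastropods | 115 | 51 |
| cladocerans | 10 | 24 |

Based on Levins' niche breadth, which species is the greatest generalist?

population P3

Proportions for population P1 (n=224): 13/224=0.0580, 1/224=0.0045, 1/224=0.0045, 1/224=0.0045, 83/224=0.3705, 115/224=0.5134, 10/224=0.0446
Proportions for population P3 (n=250): 52/250=0.2080, 15/250=0.0600, 54/250=0.2160, 23/250=0.0920, 31/250=0.1240, 51/250=0.2040, 24/250=0.0960
Σp_P1ᵢ² = 0.0580² + 0.0045² + 0.0045² + 0.0045² + 0.3705² + 0.5134² + 0.0446² = 0.003364 + 0.000020 + 0.000020 + 0.000020 + 0.137270 + 0.263580 + 0.001989 = 0.406263
B_P1 = 1 / 0.406263 = 2.4615
Σp_P3ᵢ² = 0.2080² + 0.0600² + 0.2160² + 0.0920² + 0.1240² + 0.2040² + 0.0960² = 0.043264 + 0.003600 + 0.046656 + 0.008464 + 0.015376 + 0.041616 + 0.009216 = 0.168192
B_P3 = 1 / 0.168192 = 5.9456
Highest B → broadest niche (most generalist): population P3 (B = 5.95).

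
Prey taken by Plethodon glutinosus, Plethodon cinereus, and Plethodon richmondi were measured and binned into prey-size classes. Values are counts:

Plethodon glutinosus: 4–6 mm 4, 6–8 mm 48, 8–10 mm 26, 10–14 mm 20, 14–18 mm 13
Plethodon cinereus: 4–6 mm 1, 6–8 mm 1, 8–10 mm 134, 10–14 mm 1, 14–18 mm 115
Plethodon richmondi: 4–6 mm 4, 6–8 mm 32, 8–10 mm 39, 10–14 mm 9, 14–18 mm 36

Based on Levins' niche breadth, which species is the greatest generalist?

Plethodon richmondi

Proportions for Plethodon glutinosus (n=111): 4/111=0.0360, 48/111=0.4324, 26/111=0.2342, 20/111=0.1802, 13/111=0.1171
Proportions for Plethodon cinereus (n=252): 1/252=0.0040, 1/252=0.0040, 134/252=0.5317, 1/252=0.0040, 115/252=0.4563
Proportions for Plethodon richmondi (n=120): 4/120=0.0333, 32/120=0.2667, 39/120=0.3250, 9/120=0.0750, 36/120=0.3000
Σp_glutᵢ² = 0.0360² + 0.4324² + 0.2342² + 0.1802² + 0.1171² = 0.001296 + 0.186970 + 0.054850 + 0.032472 + 0.013712 = 0.289300
B_glut = 1 / 0.289300 = 3.4566
Σp_cineᵢ² = 0.0040² + 0.0040² + 0.5317² + 0.0040² + 0.4563² = 0.000016 + 0.000016 + 0.282705 + 0.000016 + 0.208210 = 0.490963
B_cine = 1 / 0.490963 = 2.0368
Σp_richᵢ² = 0.0333² + 0.2667² + 0.3250² + 0.0750² + 0.3000² = 0.001109 + 0.071129 + 0.105625 + 0.005625 + 0.090000 = 0.273488
B_rich = 1 / 0.273488 = 3.6565
Highest B → broadest niche (most generalist): Plethodon richmondi (B = 3.66).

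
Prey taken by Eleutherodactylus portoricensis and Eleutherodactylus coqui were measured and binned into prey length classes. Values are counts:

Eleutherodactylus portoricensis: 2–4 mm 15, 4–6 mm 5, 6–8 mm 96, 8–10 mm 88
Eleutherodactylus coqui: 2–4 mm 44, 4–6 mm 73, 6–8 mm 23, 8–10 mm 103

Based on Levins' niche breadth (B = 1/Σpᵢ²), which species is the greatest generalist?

Eleutherodactylus coqui

Proportions for Eleutherodactylus portoricensis (n=204): 15/204=0.0735, 5/204=0.0245, 96/204=0.4706, 88/204=0.4314
Proportions for Eleutherodactylus coqui (n=243): 44/243=0.1811, 73/243=0.3004, 23/243=0.0947, 103/243=0.4239
Σp_portᵢ² = 0.0735² + 0.0245² + 0.4706² + 0.4314² = 0.005402 + 0.000600 + 0.221464 + 0.186106 = 0.413572
B_port = 1 / 0.413572 = 2.4180
Σp_coquᵢ² = 0.1811² + 0.3004² + 0.0947² + 0.4239² = 0.032797 + 0.090240 + 0.008968 + 0.179691 = 0.311696
B_coqu = 1 / 0.311696 = 3.2083
Highest B → broadest niche (most generalist): Eleutherodactylus coqui (B = 3.21).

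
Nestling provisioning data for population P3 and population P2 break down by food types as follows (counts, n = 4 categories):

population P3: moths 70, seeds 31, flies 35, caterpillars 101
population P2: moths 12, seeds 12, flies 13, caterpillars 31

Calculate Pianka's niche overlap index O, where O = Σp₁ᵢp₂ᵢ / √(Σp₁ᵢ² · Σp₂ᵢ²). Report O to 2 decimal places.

Proportions for population P3 (n=237): 70/237=0.2954, 31/237=0.1308, 35/237=0.1477, 101/237=0.4262
Proportions for population P2 (n=68): 12/68=0.1765, 12/68=0.1765, 13/68=0.1912, 31/68=0.4559
Σ p₁ᵢp₂ᵢ = 0.052138 + 0.023086 + 0.028240 + 0.194305 = 0.297769
Σp_1ᵢ² = 0.2954² + 0.1308² + 0.1477² + 0.4262² = 0.087261 + 0.017109 + 0.021815 + 0.181646 = 0.307831
Σp_2ᵢ² = 0.1765² + 0.1765² + 0.1912² + 0.4559² = 0.031152 + 0.031152 + 0.036557 + 0.207845 = 0.306706
O = 0.297769 / √(0.307831 × 0.306706) = 0.297769 / 0.3072680 = 0.9691

0.97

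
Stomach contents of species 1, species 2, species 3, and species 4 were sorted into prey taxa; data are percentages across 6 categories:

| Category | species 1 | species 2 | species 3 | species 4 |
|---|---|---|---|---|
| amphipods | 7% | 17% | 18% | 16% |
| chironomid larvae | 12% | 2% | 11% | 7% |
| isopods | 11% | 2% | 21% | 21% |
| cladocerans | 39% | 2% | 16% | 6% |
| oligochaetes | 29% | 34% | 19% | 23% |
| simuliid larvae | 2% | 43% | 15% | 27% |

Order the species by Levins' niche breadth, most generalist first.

Convert percentages to proportions (divide by 100).
Σp_1ᵢ² = 0.07² + 0.12² + 0.11² + 0.39² + 0.29² + 0.02² = 0.0049 + 0.0144 + 0.0121 + 0.1521 + 0.0841 + 0.0004 = 0.2680
B_1 = 1 / 0.2680 = 3.7313
Σp_2ᵢ² = 0.17² + 0.02² + 0.02² + 0.02² + 0.34² + 0.43² = 0.0289 + 0.0004 + 0.0004 + 0.0004 + 0.1156 + 0.1849 = 0.3306
B_2 = 1 / 0.3306 = 3.0248
Σp_3ᵢ² = 0.18² + 0.11² + 0.21² + 0.16² + 0.19² + 0.15² = 0.0324 + 0.0121 + 0.0441 + 0.0256 + 0.0361 + 0.0225 = 0.1728
B_3 = 1 / 0.1728 = 5.7870
Σp_4ᵢ² = 0.16² + 0.07² + 0.21² + 0.06² + 0.23² + 0.27² = 0.0256 + 0.0049 + 0.0441 + 0.0036 + 0.0529 + 0.0729 = 0.2040
B_4 = 1 / 0.2040 = 4.9020
Ranking by B (broadest → narrowest): species 3 (5.79) > species 4 (4.90) > species 1 (3.73) > species 2 (3.02)

species 3 > species 4 > species 1 > species 2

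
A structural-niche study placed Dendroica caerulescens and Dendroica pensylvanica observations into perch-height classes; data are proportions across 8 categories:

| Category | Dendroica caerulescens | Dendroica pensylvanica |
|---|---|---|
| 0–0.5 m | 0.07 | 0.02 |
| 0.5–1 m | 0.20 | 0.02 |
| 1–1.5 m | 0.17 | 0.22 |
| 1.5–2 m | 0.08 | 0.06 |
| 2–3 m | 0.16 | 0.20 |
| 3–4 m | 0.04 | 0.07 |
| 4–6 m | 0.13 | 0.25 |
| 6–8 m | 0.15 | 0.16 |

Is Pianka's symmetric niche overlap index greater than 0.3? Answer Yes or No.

Yes

Σ p₁ᵢp₂ᵢ = 0.0014 + 0.0040 + 0.0374 + 0.0048 + 0.0320 + 0.0028 + 0.0325 + 0.0240 = 0.1389
Σp_1ᵢ² = 0.07² + 0.20² + 0.17² + 0.08² + 0.16² + 0.04² + 0.13² + 0.15² = 0.0049 + 0.0400 + 0.0289 + 0.0064 + 0.0256 + 0.0016 + 0.0169 + 0.0225 = 0.1468
Σp_2ᵢ² = 0.02² + 0.02² + 0.22² + 0.06² + 0.20² + 0.07² + 0.25² + 0.16² = 0.0004 + 0.0004 + 0.0484 + 0.0036 + 0.0400 + 0.0049 + 0.0625 + 0.0256 = 0.1858
O = 0.1389 / √(0.1468 × 0.1858) = 0.1389 / 0.16515 = 0.8411
O = 0.8411 > 0.3 → Yes.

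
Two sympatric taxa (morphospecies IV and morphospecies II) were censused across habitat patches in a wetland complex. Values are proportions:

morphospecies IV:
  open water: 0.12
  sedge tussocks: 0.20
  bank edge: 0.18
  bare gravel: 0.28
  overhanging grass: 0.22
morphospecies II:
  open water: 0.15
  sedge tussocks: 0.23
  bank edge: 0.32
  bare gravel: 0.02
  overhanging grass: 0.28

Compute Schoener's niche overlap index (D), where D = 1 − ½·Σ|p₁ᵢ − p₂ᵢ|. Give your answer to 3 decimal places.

Σ|p₁ᵢ − p₂ᵢ| = 0.03 + 0.03 + 0.14 + 0.26 + 0.06 = 0.52
D = 1 − ½ × 0.52 = 1 − 0.260 = 0.74000

0.740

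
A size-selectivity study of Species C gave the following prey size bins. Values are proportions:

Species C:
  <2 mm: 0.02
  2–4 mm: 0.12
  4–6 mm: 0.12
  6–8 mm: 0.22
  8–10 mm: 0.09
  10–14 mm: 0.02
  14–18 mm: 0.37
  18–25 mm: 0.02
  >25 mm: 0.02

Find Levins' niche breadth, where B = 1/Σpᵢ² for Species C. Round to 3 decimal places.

4.468

Σpᵢ² = 0.02² + 0.12² + 0.12² + 0.22² + 0.09² + 0.02² + 0.37² + 0.02² + 0.02² = 0.0004 + 0.0144 + 0.0144 + 0.0484 + 0.0081 + 0.0004 + 0.1369 + 0.0004 + 0.0004 = 0.2238
B = 1 / 0.2238 = 4.46828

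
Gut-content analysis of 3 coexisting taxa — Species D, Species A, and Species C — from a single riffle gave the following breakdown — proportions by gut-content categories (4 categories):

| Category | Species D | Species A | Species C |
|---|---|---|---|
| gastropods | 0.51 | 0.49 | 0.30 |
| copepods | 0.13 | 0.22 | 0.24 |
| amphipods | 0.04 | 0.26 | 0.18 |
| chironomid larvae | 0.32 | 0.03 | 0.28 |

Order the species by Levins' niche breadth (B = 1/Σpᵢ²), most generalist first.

Species C > Species A > Species D

Σp_Dᵢ² = 0.51² + 0.13² + 0.04² + 0.32² = 0.2601 + 0.0169 + 0.0016 + 0.1024 = 0.3810
B_D = 1 / 0.3810 = 2.6247
Σp_Aᵢ² = 0.49² + 0.22² + 0.26² + 0.03² = 0.2401 + 0.0484 + 0.0676 + 0.0009 = 0.3570
B_A = 1 / 0.3570 = 2.8011
Σp_Cᵢ² = 0.30² + 0.24² + 0.18² + 0.28² = 0.0900 + 0.0576 + 0.0324 + 0.0784 = 0.2584
B_C = 1 / 0.2584 = 3.8700
Ranking by B (broadest → narrowest): Species C (3.87) > Species A (2.80) > Species D (2.62)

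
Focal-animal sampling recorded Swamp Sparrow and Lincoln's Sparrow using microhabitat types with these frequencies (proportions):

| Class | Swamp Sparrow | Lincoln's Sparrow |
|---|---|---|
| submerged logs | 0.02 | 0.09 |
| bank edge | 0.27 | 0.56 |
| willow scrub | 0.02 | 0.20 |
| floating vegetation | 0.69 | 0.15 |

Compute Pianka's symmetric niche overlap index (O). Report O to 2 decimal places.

Σ p₁ᵢp₂ᵢ = 0.0018 + 0.1512 + 0.0040 + 0.1035 = 0.2605
Σp_1ᵢ² = 0.02² + 0.27² + 0.02² + 0.69² = 0.0004 + 0.0729 + 0.0004 + 0.4761 = 0.5498
Σp_2ᵢ² = 0.09² + 0.56² + 0.20² + 0.15² = 0.0081 + 0.3136 + 0.0400 + 0.0225 = 0.3842
O = 0.2605 / √(0.5498 × 0.3842) = 0.2605 / 0.45960 = 0.5668

0.57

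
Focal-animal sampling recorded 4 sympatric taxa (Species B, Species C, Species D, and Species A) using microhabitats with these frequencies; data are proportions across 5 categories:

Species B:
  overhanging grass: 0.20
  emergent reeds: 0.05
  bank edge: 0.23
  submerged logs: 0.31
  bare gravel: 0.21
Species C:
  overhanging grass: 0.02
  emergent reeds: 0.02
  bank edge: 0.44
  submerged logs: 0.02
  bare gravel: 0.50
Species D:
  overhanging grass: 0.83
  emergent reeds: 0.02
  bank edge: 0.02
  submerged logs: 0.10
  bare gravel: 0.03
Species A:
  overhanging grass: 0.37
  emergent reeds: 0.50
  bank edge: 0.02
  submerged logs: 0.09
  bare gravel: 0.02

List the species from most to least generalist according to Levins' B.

Σp_Bᵢ² = 0.20² + 0.05² + 0.23² + 0.31² + 0.21² = 0.0400 + 0.0025 + 0.0529 + 0.0961 + 0.0441 = 0.2356
B_B = 1 / 0.2356 = 4.2445
Σp_Cᵢ² = 0.02² + 0.02² + 0.44² + 0.02² + 0.50² = 0.0004 + 0.0004 + 0.1936 + 0.0004 + 0.2500 = 0.4448
B_C = 1 / 0.4448 = 2.2482
Σp_Dᵢ² = 0.83² + 0.02² + 0.02² + 0.10² + 0.03² = 0.6889 + 0.0004 + 0.0004 + 0.0100 + 0.0009 = 0.7006
B_D = 1 / 0.7006 = 1.4273
Σp_Aᵢ² = 0.37² + 0.50² + 0.02² + 0.09² + 0.02² = 0.1369 + 0.2500 + 0.0004 + 0.0081 + 0.0004 = 0.3958
B_A = 1 / 0.3958 = 2.5265
Ranking by B (broadest → narrowest): Species B (4.24) > Species A (2.53) > Species C (2.25) > Species D (1.43)

Species B > Species A > Species C > Species D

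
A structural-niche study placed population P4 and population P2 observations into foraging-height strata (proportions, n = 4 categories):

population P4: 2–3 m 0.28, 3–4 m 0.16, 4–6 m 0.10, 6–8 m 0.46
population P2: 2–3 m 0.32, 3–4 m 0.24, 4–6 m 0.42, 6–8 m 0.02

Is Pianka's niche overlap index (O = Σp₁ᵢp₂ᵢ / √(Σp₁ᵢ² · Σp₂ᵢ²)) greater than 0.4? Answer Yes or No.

Yes

Σ p₁ᵢp₂ᵢ = 0.0896 + 0.0384 + 0.0420 + 0.0092 = 0.1792
Σp_1ᵢ² = 0.28² + 0.16² + 0.10² + 0.46² = 0.0784 + 0.0256 + 0.0100 + 0.2116 = 0.3256
Σp_2ᵢ² = 0.32² + 0.24² + 0.42² + 0.02² = 0.1024 + 0.0576 + 0.1764 + 0.0004 = 0.3368
O = 0.1792 / √(0.3256 × 0.3368) = 0.1792 / 0.33115 = 0.5411
O = 0.5411 > 0.4 → Yes.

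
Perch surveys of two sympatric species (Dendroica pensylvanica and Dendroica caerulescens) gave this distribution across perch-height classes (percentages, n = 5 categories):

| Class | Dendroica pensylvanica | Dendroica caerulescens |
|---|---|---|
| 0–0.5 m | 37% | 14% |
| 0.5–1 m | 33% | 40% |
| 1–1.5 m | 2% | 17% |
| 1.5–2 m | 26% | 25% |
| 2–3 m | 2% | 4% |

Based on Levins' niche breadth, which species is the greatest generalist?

Convert percentages to proportions (divide by 100).
Σp_pensᵢ² = 0.37² + 0.33² + 0.02² + 0.26² + 0.02² = 0.1369 + 0.1089 + 0.0004 + 0.0676 + 0.0004 = 0.3142
B_pens = 1 / 0.3142 = 3.1827
Σp_caerᵢ² = 0.14² + 0.40² + 0.17² + 0.25² + 0.04² = 0.0196 + 0.1600 + 0.0289 + 0.0625 + 0.0016 = 0.2726
B_caer = 1 / 0.2726 = 3.6684
Highest B → broadest niche (most generalist): Dendroica caerulescens (B = 3.67).

Dendroica caerulescens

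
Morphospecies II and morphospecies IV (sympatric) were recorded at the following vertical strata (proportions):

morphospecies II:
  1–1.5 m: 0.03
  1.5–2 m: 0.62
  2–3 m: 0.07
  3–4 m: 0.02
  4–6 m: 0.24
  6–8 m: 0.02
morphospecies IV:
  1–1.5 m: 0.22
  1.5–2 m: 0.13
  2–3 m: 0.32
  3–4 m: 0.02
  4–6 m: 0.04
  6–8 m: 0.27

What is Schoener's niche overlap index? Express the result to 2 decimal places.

0.31

Σ|p₁ᵢ − p₂ᵢ| = 0.19 + 0.49 + 0.25 + 0.00 + 0.20 + 0.25 = 1.38
D = 1 − ½ × 1.38 = 1 − 0.690 = 0.3100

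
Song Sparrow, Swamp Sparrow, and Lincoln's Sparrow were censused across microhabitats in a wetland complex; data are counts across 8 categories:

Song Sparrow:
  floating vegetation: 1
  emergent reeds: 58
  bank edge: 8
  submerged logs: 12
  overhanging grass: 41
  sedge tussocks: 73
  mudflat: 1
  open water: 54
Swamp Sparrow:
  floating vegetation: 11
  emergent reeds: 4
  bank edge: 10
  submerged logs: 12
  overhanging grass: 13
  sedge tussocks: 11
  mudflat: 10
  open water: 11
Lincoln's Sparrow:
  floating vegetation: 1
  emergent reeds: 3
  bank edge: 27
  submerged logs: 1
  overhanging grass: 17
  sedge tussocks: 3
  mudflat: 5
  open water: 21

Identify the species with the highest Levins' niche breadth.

Proportions for Song Sparrow (n=248): 1/248=0.0040, 58/248=0.2339, 8/248=0.0323, 12/248=0.0484, 41/248=0.1653, 73/248=0.2944, 1/248=0.0040, 54/248=0.2177
Proportions for Swamp Sparrow (n=82): 11/82=0.1341, 4/82=0.0488, 10/82=0.1220, 12/82=0.1463, 13/82=0.1585, 11/82=0.1341, 10/82=0.1220, 11/82=0.1341
Proportions for Lincoln's Sparrow (n=78): 1/78=0.0128, 3/78=0.0385, 27/78=0.3462, 1/78=0.0128, 17/78=0.2179, 3/78=0.0385, 5/78=0.0641, 21/78=0.2692
Σp_Songᵢ² = 0.0040² + 0.2339² + 0.0323² + 0.0484² + 0.1653² + 0.2944² + 0.0040² + 0.2177² = 0.000016 + 0.054709 + 0.001043 + 0.002343 + 0.027324 + 0.086671 + 0.000016 + 0.047393 = 0.219515
B_Song = 1 / 0.219515 = 4.5555
Σp_Swamᵢ² = 0.1341² + 0.0488² + 0.1220² + 0.1463² + 0.1585² + 0.1341² + 0.1220² + 0.1341² = 0.017983 + 0.002381 + 0.014884 + 0.021404 + 0.025122 + 0.017983 + 0.014884 + 0.017983 = 0.132624
B_Swam = 1 / 0.132624 = 7.5401
Σp_Lincᵢ² = 0.0128² + 0.0385² + 0.3462² + 0.0128² + 0.2179² + 0.0385² + 0.0641² + 0.2692² = 0.000164 + 0.001482 + 0.119854 + 0.000164 + 0.047480 + 0.001482 + 0.004109 + 0.072469 = 0.247204
B_Linc = 1 / 0.247204 = 4.0452
Highest B → broadest niche (most generalist): Swamp Sparrow (B = 7.54).

Swamp Sparrow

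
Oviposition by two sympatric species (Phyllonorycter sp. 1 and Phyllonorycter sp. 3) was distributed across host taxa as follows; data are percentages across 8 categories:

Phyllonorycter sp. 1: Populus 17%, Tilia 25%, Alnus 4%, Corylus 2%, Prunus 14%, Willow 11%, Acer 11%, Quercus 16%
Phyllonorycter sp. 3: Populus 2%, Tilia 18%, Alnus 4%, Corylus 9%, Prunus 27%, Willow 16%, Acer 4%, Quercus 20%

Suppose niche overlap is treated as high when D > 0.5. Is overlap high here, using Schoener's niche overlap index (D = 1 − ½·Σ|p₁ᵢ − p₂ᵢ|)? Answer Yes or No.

Yes

Convert percentages to proportions (divide by 100).
Σ|p₁ᵢ − p₂ᵢ| = 0.15 + 0.07 + 0.00 + 0.07 + 0.13 + 0.05 + 0.07 + 0.04 = 0.58
D = 1 − ½ × 0.58 = 1 − 0.290 = 0.7100
D = 0.7100 > 0.5 → Yes.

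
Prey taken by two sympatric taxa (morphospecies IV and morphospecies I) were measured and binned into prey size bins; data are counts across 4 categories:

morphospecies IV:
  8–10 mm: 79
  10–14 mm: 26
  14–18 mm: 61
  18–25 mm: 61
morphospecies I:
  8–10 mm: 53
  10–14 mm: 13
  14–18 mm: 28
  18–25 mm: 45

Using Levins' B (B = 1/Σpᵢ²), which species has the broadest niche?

Proportions for morphospecies IV (n=227): 79/227=0.3480, 26/227=0.1145, 61/227=0.2687, 61/227=0.2687
Proportions for morphospecies I (n=139): 53/139=0.3813, 13/139=0.0935, 28/139=0.2014, 45/139=0.3237
Σp_IVᵢ² = 0.3480² + 0.1145² + 0.2687² + 0.2687² = 0.121104 + 0.013110 + 0.072200 + 0.072200 = 0.278614
B_IV = 1 / 0.278614 = 3.5892
Σp_Iᵢ² = 0.3813² + 0.0935² + 0.2014² + 0.3237² = 0.145390 + 0.008742 + 0.040562 + 0.104782 = 0.299476
B_I = 1 / 0.299476 = 3.3392
Highest B → broadest niche (most generalist): morphospecies IV (B = 3.59).

morphospecies IV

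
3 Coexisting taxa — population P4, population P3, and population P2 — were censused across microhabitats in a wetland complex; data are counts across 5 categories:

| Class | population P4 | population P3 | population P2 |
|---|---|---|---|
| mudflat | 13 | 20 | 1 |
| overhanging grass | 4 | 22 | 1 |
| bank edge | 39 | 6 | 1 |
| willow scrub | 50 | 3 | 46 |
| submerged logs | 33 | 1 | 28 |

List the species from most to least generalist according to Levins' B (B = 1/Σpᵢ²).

population P4 > population P3 > population P2

Proportions for population P4 (n=139): 13/139=0.0935, 4/139=0.0288, 39/139=0.2806, 50/139=0.3597, 33/139=0.2374
Proportions for population P3 (n=52): 20/52=0.3846, 22/52=0.4231, 6/52=0.1154, 3/52=0.0577, 1/52=0.0192
Proportions for population P2 (n=77): 1/77=0.0130, 1/77=0.0130, 1/77=0.0130, 46/77=0.5974, 28/77=0.3636
Σp_P4ᵢ² = 0.0935² + 0.0288² + 0.2806² + 0.3597² + 0.2374² = 0.008742 + 0.000829 + 0.078736 + 0.129384 + 0.056359 = 0.274050
B_P4 = 1 / 0.274050 = 3.6490
Σp_P3ᵢ² = 0.3846² + 0.4231² + 0.1154² + 0.0577² + 0.0192² = 0.147917 + 0.179014 + 0.013317 + 0.003329 + 0.000369 = 0.343946
B_P3 = 1 / 0.343946 = 2.9074
Σp_P2ᵢ² = 0.0130² + 0.0130² + 0.0130² + 0.5974² + 0.3636² = 0.000169 + 0.000169 + 0.000169 + 0.356887 + 0.132205 = 0.489599
B_P2 = 1 / 0.489599 = 2.0425
Ranking by B (broadest → narrowest): population P4 (3.65) > population P3 (2.91) > population P2 (2.04)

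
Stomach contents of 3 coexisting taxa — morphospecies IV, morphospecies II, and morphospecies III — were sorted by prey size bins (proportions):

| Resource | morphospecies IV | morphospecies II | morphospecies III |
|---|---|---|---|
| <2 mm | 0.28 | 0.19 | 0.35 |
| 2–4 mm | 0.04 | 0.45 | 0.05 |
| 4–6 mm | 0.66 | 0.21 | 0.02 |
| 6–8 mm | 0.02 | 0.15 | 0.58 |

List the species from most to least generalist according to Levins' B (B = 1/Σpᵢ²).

Σp_IVᵢ² = 0.28² + 0.04² + 0.66² + 0.02² = 0.0784 + 0.0016 + 0.4356 + 0.0004 = 0.5160
B_IV = 1 / 0.5160 = 1.9380
Σp_IIᵢ² = 0.19² + 0.45² + 0.21² + 0.15² = 0.0361 + 0.2025 + 0.0441 + 0.0225 = 0.3052
B_II = 1 / 0.3052 = 3.2765
Σp_IIIᵢ² = 0.35² + 0.05² + 0.02² + 0.58² = 0.1225 + 0.0025 + 0.0004 + 0.3364 = 0.4618
B_III = 1 / 0.4618 = 2.1654
Ranking by B (broadest → narrowest): morphospecies II (3.28) > morphospecies III (2.17) > morphospecies IV (1.94)

morphospecies II > morphospecies III > morphospecies IV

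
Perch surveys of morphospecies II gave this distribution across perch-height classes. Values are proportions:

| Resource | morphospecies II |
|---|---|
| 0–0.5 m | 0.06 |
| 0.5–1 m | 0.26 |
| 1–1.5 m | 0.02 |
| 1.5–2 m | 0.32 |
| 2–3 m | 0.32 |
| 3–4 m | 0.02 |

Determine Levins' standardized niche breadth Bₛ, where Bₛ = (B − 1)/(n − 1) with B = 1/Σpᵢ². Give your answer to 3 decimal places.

Σpᵢ² = 0.06² + 0.26² + 0.02² + 0.32² + 0.32² + 0.02² = 0.0036 + 0.0676 + 0.0004 + 0.1024 + 0.1024 + 0.0004 = 0.2768
B = 1 / 0.2768 = 3.61272
Bₛ = (B − 1)/(n − 1) = (3.61272 − 1)/(6 − 1) = 2.61272/5 = 0.52254

0.523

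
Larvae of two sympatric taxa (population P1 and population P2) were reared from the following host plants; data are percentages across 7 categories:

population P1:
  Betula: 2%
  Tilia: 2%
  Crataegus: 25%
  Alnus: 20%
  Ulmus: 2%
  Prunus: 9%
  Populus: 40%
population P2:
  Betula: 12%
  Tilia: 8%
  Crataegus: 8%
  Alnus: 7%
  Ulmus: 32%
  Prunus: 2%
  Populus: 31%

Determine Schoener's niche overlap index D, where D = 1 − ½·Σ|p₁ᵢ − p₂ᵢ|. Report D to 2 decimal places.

0.54

Convert percentages to proportions (divide by 100).
Σ|p₁ᵢ − p₂ᵢ| = 0.10 + 0.06 + 0.17 + 0.13 + 0.30 + 0.07 + 0.09 = 0.92
D = 1 − ½ × 0.92 = 1 − 0.460 = 0.5400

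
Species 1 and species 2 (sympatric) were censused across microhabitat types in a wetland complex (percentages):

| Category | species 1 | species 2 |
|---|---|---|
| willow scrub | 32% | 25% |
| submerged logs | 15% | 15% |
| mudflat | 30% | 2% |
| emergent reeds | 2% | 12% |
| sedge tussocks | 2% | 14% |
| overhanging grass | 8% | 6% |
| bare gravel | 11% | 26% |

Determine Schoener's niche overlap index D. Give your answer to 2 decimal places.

Convert percentages to proportions (divide by 100).
Σ|p₁ᵢ − p₂ᵢ| = 0.07 + 0.00 + 0.28 + 0.10 + 0.12 + 0.02 + 0.15 = 0.74
D = 1 − ½ × 0.74 = 1 − 0.370 = 0.6300

0.63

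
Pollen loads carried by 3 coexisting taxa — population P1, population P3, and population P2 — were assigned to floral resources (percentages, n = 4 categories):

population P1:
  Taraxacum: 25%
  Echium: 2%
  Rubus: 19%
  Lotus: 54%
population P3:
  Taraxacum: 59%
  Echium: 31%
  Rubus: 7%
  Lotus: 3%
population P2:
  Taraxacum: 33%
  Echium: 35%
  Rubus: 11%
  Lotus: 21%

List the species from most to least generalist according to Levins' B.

Convert percentages to proportions (divide by 100).
Σp_P1ᵢ² = 0.25² + 0.02² + 0.19² + 0.54² = 0.0625 + 0.0004 + 0.0361 + 0.2916 = 0.3906
B_P1 = 1 / 0.3906 = 2.5602
Σp_P3ᵢ² = 0.59² + 0.31² + 0.07² + 0.03² = 0.3481 + 0.0961 + 0.0049 + 0.0009 = 0.4500
B_P3 = 1 / 0.4500 = 2.2222
Σp_P2ᵢ² = 0.33² + 0.35² + 0.11² + 0.21² = 0.1089 + 0.1225 + 0.0121 + 0.0441 = 0.2876
B_P2 = 1 / 0.2876 = 3.4771
Ranking by B (broadest → narrowest): population P2 (3.48) > population P1 (2.56) > population P3 (2.22)

population P2 > population P1 > population P3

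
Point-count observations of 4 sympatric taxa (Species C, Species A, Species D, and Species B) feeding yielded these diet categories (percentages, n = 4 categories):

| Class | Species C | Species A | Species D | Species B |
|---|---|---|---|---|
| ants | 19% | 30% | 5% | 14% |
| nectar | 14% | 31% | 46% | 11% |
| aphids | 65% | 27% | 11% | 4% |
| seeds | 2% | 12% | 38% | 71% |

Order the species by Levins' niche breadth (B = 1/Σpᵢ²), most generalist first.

Convert percentages to proportions (divide by 100).
Σp_Cᵢ² = 0.19² + 0.14² + 0.65² + 0.02² = 0.0361 + 0.0196 + 0.4225 + 0.0004 = 0.4786
B_C = 1 / 0.4786 = 2.0894
Σp_Aᵢ² = 0.30² + 0.31² + 0.27² + 0.12² = 0.0900 + 0.0961 + 0.0729 + 0.0144 = 0.2734
B_A = 1 / 0.2734 = 3.6576
Σp_Dᵢ² = 0.05² + 0.46² + 0.11² + 0.38² = 0.0025 + 0.2116 + 0.0121 + 0.1444 = 0.3706
B_D = 1 / 0.3706 = 2.6983
Σp_Bᵢ² = 0.14² + 0.11² + 0.04² + 0.71² = 0.0196 + 0.0121 + 0.0016 + 0.5041 = 0.5374
B_B = 1 / 0.5374 = 1.8608
Ranking by B (broadest → narrowest): Species A (3.66) > Species D (2.70) > Species C (2.09) > Species B (1.86)

Species A > Species D > Species C > Species B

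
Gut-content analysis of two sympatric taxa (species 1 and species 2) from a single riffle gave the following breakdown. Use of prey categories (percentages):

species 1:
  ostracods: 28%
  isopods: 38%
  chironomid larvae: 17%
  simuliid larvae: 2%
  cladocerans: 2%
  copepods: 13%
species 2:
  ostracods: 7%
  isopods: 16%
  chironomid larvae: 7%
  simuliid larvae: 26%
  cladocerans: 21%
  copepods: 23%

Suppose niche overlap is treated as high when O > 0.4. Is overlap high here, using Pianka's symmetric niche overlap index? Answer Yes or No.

Convert percentages to proportions (divide by 100).
Σ p₁ᵢp₂ᵢ = 0.0196 + 0.0608 + 0.0119 + 0.0052 + 0.0042 + 0.0299 = 0.1316
Σp_1ᵢ² = 0.28² + 0.38² + 0.17² + 0.02² + 0.02² + 0.13² = 0.0784 + 0.1444 + 0.0289 + 0.0004 + 0.0004 + 0.0169 = 0.2694
Σp_2ᵢ² = 0.07² + 0.16² + 0.07² + 0.26² + 0.21² + 0.23² = 0.0049 + 0.0256 + 0.0049 + 0.0676 + 0.0441 + 0.0529 = 0.2000
O = 0.1316 / √(0.2694 × 0.2000) = 0.1316 / 0.23212 = 0.5669
O = 0.5669 > 0.4 → Yes.

Yes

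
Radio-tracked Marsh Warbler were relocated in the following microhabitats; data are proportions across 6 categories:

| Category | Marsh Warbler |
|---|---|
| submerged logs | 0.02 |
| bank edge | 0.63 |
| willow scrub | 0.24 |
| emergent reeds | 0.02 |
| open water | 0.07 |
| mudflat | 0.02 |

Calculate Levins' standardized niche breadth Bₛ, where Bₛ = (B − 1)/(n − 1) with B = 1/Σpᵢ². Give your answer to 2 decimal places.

0.23

Σpᵢ² = 0.02² + 0.63² + 0.24² + 0.02² + 0.07² + 0.02² = 0.0004 + 0.3969 + 0.0576 + 0.0004 + 0.0049 + 0.0004 = 0.4606
B = 1 / 0.4606 = 2.1711
Bₛ = (B − 1)/(n − 1) = (2.1711 − 1)/(6 − 1) = 1.1711/5 = 0.2342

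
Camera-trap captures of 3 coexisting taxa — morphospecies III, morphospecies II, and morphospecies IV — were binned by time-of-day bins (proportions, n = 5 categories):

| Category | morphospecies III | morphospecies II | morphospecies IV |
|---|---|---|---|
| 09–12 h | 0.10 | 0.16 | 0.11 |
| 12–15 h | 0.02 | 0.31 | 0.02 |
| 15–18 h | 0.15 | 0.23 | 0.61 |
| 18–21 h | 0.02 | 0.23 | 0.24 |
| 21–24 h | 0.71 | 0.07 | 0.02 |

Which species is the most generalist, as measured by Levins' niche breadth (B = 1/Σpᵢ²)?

morphospecies II

Σp_IIIᵢ² = 0.10² + 0.02² + 0.15² + 0.02² + 0.71² = 0.0100 + 0.0004 + 0.0225 + 0.0004 + 0.5041 = 0.5374
B_III = 1 / 0.5374 = 1.8608
Σp_IIᵢ² = 0.16² + 0.31² + 0.23² + 0.23² + 0.07² = 0.0256 + 0.0961 + 0.0529 + 0.0529 + 0.0049 = 0.2324
B_II = 1 / 0.2324 = 4.3029
Σp_IVᵢ² = 0.11² + 0.02² + 0.61² + 0.24² + 0.02² = 0.0121 + 0.0004 + 0.3721 + 0.0576 + 0.0004 = 0.4426
B_IV = 1 / 0.4426 = 2.2594
Highest B → broadest niche (most generalist): morphospecies II (B = 4.30).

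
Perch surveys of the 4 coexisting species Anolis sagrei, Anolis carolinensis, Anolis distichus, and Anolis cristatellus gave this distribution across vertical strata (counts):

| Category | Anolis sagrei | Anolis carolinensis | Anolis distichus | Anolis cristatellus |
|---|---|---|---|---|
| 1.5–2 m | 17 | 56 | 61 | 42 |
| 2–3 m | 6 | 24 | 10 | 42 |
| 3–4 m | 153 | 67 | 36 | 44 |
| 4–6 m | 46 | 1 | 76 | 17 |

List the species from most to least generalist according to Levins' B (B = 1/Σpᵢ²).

Proportions for Anolis sagrei (n=222): 17/222=0.0766, 6/222=0.0270, 153/222=0.6892, 46/222=0.2072
Proportions for Anolis carolinensis (n=148): 56/148=0.3784, 24/148=0.1622, 67/148=0.4527, 1/148=0.0068
Proportions for Anolis distichus (n=183): 61/183=0.3333, 10/183=0.0546, 36/183=0.1967, 76/183=0.4153
Proportions for Anolis cristatellus (n=145): 42/145=0.2897, 42/145=0.2897, 44/145=0.3034, 17/145=0.1172
Σp_sagrᵢ² = 0.0766² + 0.0270² + 0.6892² + 0.2072² = 0.005868 + 0.000729 + 0.474997 + 0.042932 = 0.524526
B_sagr = 1 / 0.524526 = 1.9065
Σp_caroᵢ² = 0.3784² + 0.1622² + 0.4527² + 0.0068² = 0.143187 + 0.026309 + 0.204937 + 0.000046 = 0.374479
B_caro = 1 / 0.374479 = 2.6704
Σp_distᵢ² = 0.3333² + 0.0546² + 0.1967² + 0.4153² = 0.111089 + 0.002981 + 0.038691 + 0.172474 = 0.325235
B_dist = 1 / 0.325235 = 3.0747
Σp_crisᵢ² = 0.2897² + 0.2897² + 0.3034² + 0.1172² = 0.083926 + 0.083926 + 0.092052 + 0.013736 = 0.273640
B_cris = 1 / 0.273640 = 3.6544
Ranking by B (broadest → narrowest): Anolis cristatellus (3.65) > Anolis distichus (3.07) > Anolis carolinensis (2.67) > Anolis sagrei (1.91)

Anolis cristatellus > Anolis distichus > Anolis carolinensis > Anolis sagrei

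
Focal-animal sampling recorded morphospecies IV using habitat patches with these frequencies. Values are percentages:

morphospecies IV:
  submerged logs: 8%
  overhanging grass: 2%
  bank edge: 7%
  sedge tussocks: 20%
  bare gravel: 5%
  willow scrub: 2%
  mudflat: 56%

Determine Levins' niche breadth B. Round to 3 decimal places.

2.716

Convert percentages to proportions (divide by 100).
Σpᵢ² = 0.08² + 0.02² + 0.07² + 0.20² + 0.05² + 0.02² + 0.56² = 0.0064 + 0.0004 + 0.0049 + 0.0400 + 0.0025 + 0.0004 + 0.3136 = 0.3682
B = 1 / 0.3682 = 2.71592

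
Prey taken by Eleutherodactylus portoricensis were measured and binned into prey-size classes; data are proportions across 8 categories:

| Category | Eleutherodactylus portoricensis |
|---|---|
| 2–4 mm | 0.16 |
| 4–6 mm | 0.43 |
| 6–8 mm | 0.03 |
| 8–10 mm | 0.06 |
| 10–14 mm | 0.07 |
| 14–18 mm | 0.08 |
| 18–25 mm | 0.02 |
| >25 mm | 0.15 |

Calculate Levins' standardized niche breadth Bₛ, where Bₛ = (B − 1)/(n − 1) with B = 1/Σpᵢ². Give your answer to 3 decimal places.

Σpᵢ² = 0.16² + 0.43² + 0.03² + 0.06² + 0.07² + 0.08² + 0.02² + 0.15² = 0.0256 + 0.1849 + 0.0009 + 0.0036 + 0.0049 + 0.0064 + 0.0004 + 0.0225 = 0.2492
B = 1 / 0.2492 = 4.01284
Bₛ = (B − 1)/(n − 1) = (4.01284 − 1)/(8 − 1) = 3.01284/7 = 0.43041

0.430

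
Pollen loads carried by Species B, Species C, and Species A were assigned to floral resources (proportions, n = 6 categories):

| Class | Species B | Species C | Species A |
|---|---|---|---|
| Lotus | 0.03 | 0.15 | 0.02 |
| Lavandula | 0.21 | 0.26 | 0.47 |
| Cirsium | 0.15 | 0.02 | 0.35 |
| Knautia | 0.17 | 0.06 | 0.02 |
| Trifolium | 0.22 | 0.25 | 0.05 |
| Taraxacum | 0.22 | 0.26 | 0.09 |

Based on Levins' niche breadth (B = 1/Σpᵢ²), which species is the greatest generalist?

Σp_Bᵢ² = 0.03² + 0.21² + 0.15² + 0.17² + 0.22² + 0.22² = 0.0009 + 0.0441 + 0.0225 + 0.0289 + 0.0484 + 0.0484 = 0.1932
B_B = 1 / 0.1932 = 5.1760
Σp_Cᵢ² = 0.15² + 0.26² + 0.02² + 0.06² + 0.25² + 0.26² = 0.0225 + 0.0676 + 0.0004 + 0.0036 + 0.0625 + 0.0676 = 0.2242
B_C = 1 / 0.2242 = 4.4603
Σp_Aᵢ² = 0.02² + 0.47² + 0.35² + 0.02² + 0.05² + 0.09² = 0.0004 + 0.2209 + 0.1225 + 0.0004 + 0.0025 + 0.0081 = 0.3548
B_A = 1 / 0.3548 = 2.8185
Highest B → broadest niche (most generalist): Species B (B = 5.18).

Species B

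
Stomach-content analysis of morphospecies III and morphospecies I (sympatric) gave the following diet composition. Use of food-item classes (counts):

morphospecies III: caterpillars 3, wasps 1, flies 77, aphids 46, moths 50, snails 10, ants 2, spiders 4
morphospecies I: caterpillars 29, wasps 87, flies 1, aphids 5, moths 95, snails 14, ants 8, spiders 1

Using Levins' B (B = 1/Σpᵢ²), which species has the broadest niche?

morphospecies III

Proportions for morphospecies III (n=193): 3/193=0.0155, 1/193=0.0052, 77/193=0.3990, 46/193=0.2383, 50/193=0.2591, 10/193=0.0518, 2/193=0.0104, 4/193=0.0207
Proportions for morphospecies I (n=240): 29/240=0.1208, 87/240=0.3625, 1/240=0.0042, 5/240=0.0208, 95/240=0.3958, 14/240=0.0583, 8/240=0.0333, 1/240=0.0042
Σp_IIIᵢ² = 0.0155² + 0.0052² + 0.3990² + 0.2383² + 0.2591² + 0.0518² + 0.0104² + 0.0207² = 0.000240 + 0.000027 + 0.159201 + 0.056787 + 0.067133 + 0.002683 + 0.000108 + 0.000428 = 0.286607
B_III = 1 / 0.286607 = 3.4891
Σp_Iᵢ² = 0.1208² + 0.3625² + 0.0042² + 0.0208² + 0.3958² + 0.0583² + 0.0333² + 0.0042² = 0.014593 + 0.131406 + 0.000018 + 0.000433 + 0.156658 + 0.003399 + 0.001109 + 0.000018 = 0.307634
B_I = 1 / 0.307634 = 3.2506
Highest B → broadest niche (most generalist): morphospecies III (B = 3.49).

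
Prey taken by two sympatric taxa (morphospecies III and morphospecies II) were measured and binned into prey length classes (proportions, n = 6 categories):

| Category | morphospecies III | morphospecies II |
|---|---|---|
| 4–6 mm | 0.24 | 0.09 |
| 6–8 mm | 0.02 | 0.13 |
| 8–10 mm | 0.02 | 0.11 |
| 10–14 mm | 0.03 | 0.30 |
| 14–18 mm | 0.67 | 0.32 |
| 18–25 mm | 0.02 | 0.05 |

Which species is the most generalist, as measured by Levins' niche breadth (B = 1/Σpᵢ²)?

morphospecies II

Σp_IIIᵢ² = 0.24² + 0.02² + 0.02² + 0.03² + 0.67² + 0.02² = 0.0576 + 0.0004 + 0.0004 + 0.0009 + 0.4489 + 0.0004 = 0.5086
B_III = 1 / 0.5086 = 1.9662
Σp_IIᵢ² = 0.09² + 0.13² + 0.11² + 0.30² + 0.32² + 0.05² = 0.0081 + 0.0169 + 0.0121 + 0.0900 + 0.1024 + 0.0025 = 0.2320
B_II = 1 / 0.2320 = 4.3103
Highest B → broadest niche (most generalist): morphospecies II (B = 4.31).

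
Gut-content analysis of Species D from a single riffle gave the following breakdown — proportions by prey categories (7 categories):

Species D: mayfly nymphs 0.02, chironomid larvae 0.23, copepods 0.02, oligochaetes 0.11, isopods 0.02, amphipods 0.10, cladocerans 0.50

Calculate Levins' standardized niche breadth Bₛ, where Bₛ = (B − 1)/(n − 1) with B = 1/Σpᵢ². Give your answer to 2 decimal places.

0.34

Σpᵢ² = 0.02² + 0.23² + 0.02² + 0.11² + 0.02² + 0.10² + 0.50² = 0.0004 + 0.0529 + 0.0004 + 0.0121 + 0.0004 + 0.0100 + 0.2500 = 0.3262
B = 1 / 0.3262 = 3.0656
Bₛ = (B − 1)/(n − 1) = (3.0656 − 1)/(7 − 1) = 2.0656/6 = 0.3443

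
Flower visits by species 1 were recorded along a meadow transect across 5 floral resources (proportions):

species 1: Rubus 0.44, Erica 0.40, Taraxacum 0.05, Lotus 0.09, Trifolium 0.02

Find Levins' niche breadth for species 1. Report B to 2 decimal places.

2.74

Σpᵢ² = 0.44² + 0.40² + 0.05² + 0.09² + 0.02² = 0.1936 + 0.1600 + 0.0025 + 0.0081 + 0.0004 = 0.3646
B = 1 / 0.3646 = 2.7427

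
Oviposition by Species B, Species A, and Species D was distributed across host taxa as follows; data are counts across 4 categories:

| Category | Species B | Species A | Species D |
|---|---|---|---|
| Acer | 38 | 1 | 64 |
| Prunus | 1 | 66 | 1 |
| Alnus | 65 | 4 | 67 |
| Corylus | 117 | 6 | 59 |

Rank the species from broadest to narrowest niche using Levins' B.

Species D > Species B > Species A

Proportions for Species B (n=221): 38/221=0.1719, 1/221=0.0045, 65/221=0.2941, 117/221=0.5294
Proportions for Species A (n=77): 1/77=0.0130, 66/77=0.8571, 4/77=0.0519, 6/77=0.0779
Proportions for Species D (n=191): 64/191=0.3351, 1/191=0.0052, 67/191=0.3508, 59/191=0.3089
Σp_Bᵢ² = 0.1719² + 0.0045² + 0.2941² + 0.5294² = 0.029550 + 0.000020 + 0.086495 + 0.280264 = 0.396329
B_B = 1 / 0.396329 = 2.5232
Σp_Aᵢ² = 0.0130² + 0.8571² + 0.0519² + 0.0779² = 0.000169 + 0.734620 + 0.002694 + 0.006068 = 0.743551
B_A = 1 / 0.743551 = 1.3449
Σp_Dᵢ² = 0.3351² + 0.0052² + 0.3508² + 0.3089² = 0.112292 + 0.000027 + 0.123061 + 0.095419 = 0.330799
B_D = 1 / 0.330799 = 3.0230
Ranking by B (broadest → narrowest): Species D (3.02) > Species B (2.52) > Species A (1.34)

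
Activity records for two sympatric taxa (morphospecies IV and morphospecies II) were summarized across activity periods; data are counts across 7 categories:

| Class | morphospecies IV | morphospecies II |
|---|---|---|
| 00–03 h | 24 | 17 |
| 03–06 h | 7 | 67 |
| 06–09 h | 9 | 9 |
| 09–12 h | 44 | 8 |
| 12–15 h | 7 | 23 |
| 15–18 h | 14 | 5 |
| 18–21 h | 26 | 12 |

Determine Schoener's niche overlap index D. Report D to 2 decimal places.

0.47

Proportions for morphospecies IV (n=131): 24/131=0.1832, 7/131=0.0534, 9/131=0.0687, 44/131=0.3359, 7/131=0.0534, 14/131=0.1069, 26/131=0.1985
Proportions for morphospecies II (n=141): 17/141=0.1206, 67/141=0.4752, 9/141=0.0638, 8/141=0.0567, 23/141=0.1631, 5/141=0.0355, 12/141=0.0851
Σ|p₁ᵢ − p₂ᵢ| = 0.0626 + 0.4218 + 0.0049 + 0.2792 + 0.1097 + 0.0714 + 0.1134 = 1.0630
D = 1 − ½ × 1.0630 = 1 − 0.53150 = 0.46850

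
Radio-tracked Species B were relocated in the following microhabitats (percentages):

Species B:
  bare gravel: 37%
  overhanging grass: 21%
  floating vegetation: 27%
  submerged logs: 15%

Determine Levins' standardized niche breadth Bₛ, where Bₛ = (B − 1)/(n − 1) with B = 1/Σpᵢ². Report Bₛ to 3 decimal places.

Convert percentages to proportions (divide by 100).
Σpᵢ² = 0.37² + 0.21² + 0.27² + 0.15² = 0.1369 + 0.0441 + 0.0729 + 0.0225 = 0.2764
B = 1 / 0.2764 = 3.61795
Bₛ = (B − 1)/(n − 1) = (3.61795 − 1)/(4 − 1) = 2.61795/3 = 0.87265

0.873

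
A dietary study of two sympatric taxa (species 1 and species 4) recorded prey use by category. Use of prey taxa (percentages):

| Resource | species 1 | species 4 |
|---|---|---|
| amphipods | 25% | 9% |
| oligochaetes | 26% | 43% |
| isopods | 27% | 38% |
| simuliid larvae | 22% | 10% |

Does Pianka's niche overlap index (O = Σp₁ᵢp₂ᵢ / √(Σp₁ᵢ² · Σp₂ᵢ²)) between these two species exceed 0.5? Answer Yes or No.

Yes

Convert percentages to proportions (divide by 100).
Σ p₁ᵢp₂ᵢ = 0.0225 + 0.1118 + 0.1026 + 0.0220 = 0.2589
Σp_1ᵢ² = 0.25² + 0.26² + 0.27² + 0.22² = 0.0625 + 0.0676 + 0.0729 + 0.0484 = 0.2514
Σp_2ᵢ² = 0.09² + 0.43² + 0.38² + 0.10² = 0.0081 + 0.1849 + 0.1444 + 0.0100 = 0.3474
O = 0.2589 / √(0.2514 × 0.3474) = 0.2589 / 0.29553 = 0.8761
O = 0.8761 > 0.5 → Yes.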